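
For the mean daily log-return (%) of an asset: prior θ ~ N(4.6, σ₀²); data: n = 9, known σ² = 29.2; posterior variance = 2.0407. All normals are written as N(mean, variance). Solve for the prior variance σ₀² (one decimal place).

Posterior precision equals prior precision plus data precision: 1/σ_n² = 1/σ₀² + n/σ².
So 1/σ₀² = 1/2.0407 − 9/29.2 = 0.490028 − 0.308219 = 0.181809.
Hence σ₀² = 1/0.181809 ≈ 5.5.

σ₀² = 5.5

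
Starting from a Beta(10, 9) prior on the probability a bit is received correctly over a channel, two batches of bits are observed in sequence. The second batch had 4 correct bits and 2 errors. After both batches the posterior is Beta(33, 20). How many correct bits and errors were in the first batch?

19 correct bits and 9 errors

Sequential conjugate updates are equivalent to a single update on the pooled data, so total successes = posterior α − prior α and total failures = posterior β − prior β.
Total across both batches: 33−10=23 correct bits, 20−9=11 errors.
Subtract the second batch: 23−4=19 correct bits and 11−2=9 errors.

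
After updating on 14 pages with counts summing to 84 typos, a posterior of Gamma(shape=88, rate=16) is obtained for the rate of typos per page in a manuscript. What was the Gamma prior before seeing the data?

Gamma(shape=4, rate=2)

A Gamma(α, β) prior (rate parametrization) on a Poisson rate with n observations summing to S gives posterior Gamma(α+S, β+n).
So α = 88 − 84 = 4 and β = 16 − 14 = 2.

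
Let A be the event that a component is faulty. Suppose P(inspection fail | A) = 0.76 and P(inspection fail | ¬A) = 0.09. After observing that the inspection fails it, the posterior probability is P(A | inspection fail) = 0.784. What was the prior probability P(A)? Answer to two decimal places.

P(A) = 0.30

In odds form, posterior odds = prior odds × likelihood ratio, so prior odds = posterior odds ÷ LR.
Posterior odds = 0.784/(1−0.784) = 3.6296. LR = 0.76/0.09 = 8.4444.
Prior odds = 3.6296/8.4444 = 0.4298, so P(A) = 0.4298/(1+0.4298) ≈ 0.30.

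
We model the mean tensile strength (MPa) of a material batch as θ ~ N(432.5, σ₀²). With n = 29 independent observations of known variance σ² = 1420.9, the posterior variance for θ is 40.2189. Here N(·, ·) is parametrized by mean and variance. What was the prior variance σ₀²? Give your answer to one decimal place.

Posterior precision equals prior precision plus data precision: 1/σ_n² = 1/σ₀² + n/σ².
So 1/σ₀² = 1/40.2189 − 29/1420.9 = 0.024864 − 0.020410 = 0.004454.
Hence σ₀² = 1/0.004454 ≈ 224.5.

σ₀² = 224.5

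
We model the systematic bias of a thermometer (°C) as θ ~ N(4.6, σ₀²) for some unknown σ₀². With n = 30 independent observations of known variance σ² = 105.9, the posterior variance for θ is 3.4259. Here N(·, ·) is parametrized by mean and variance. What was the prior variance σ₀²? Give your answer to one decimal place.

σ₀² = 116.2

Posterior precision equals prior precision plus data precision: 1/σ_n² = 1/σ₀² + n/σ².
So 1/σ₀² = 1/3.4259 − 30/105.9 = 0.291894 − 0.283286 = 0.008608.
Hence σ₀² = 1/0.008608 ≈ 116.2.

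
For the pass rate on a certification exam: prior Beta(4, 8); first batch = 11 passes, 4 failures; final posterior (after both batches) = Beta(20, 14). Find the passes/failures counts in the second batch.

Because Beta–binomial updating is additive in the counts, the combined data contributed (α_post−α_prior, β_post−β_prior) successes and failures.
Total across both batches: 20−4=16 passes, 14−8=6 failures.
Subtract the first batch: 16−11=5 passes and 6−4=2 failures.

5 passes and 2 failures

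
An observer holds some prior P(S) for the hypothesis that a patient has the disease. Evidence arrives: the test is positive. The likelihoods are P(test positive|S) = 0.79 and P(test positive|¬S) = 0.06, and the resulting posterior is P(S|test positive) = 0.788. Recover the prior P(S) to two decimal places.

In odds form, posterior odds = prior odds × likelihood ratio, so prior odds = posterior odds ÷ LR.
Posterior odds = 0.788/(1−0.788) = 3.7170. LR = 0.79/0.06 = 13.1667.
Prior odds = 3.7170/13.1667 = 0.2823, so P(S) = 0.2823/(1+0.2823) ≈ 0.22.

P(S) = 0.22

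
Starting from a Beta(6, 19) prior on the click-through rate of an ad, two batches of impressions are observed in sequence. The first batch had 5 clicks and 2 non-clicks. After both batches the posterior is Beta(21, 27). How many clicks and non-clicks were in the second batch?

Because Beta–binomial updating is additive in the counts, the combined data contributed (α_post−α_prior, β_post−β_prior) successes and failures.
Total across both batches: 21−6=15 clicks, 27−19=8 non-clicks.
Subtract the first batch: 15−5=10 clicks and 8−2=6 non-clicks.

10 clicks and 6 non-clicks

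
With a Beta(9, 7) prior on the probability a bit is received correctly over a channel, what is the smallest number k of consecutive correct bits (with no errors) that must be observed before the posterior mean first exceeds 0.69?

After k correct bits and 0 errors the posterior is Beta(9+k, 7), with mean (9+k)/(9+7+k).
Set (9+k)/(16+k) > 0.69 and solve: k > (0.69·16 − 9)/(1 − 0.69) = 6.581.
The smallest integer exceeding 6.581 is 7, and checking k=7: (16)/(23) = 0.6957 > 0.69.

k = 7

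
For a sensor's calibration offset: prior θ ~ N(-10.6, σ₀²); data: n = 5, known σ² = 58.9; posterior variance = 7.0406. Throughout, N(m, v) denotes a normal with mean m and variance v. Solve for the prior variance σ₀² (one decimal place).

For the Normal–Normal model with known σ², precisions add: τ_n = τ₀ + n/σ².
So 1/σ₀² = 1/7.0406 − 5/58.9 = 0.142033 − 0.084890 = 0.057143.
Hence σ₀² = 1/0.057143 ≈ 17.5.

σ₀² = 17.5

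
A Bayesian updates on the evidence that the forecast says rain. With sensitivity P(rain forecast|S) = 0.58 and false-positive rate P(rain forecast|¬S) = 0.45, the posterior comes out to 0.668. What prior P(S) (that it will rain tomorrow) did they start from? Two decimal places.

P(S) = 0.61

In odds form, posterior odds = prior odds × likelihood ratio, so prior odds = posterior odds ÷ LR.
Posterior odds = 0.668/(1−0.668) = 2.0120. LR = 0.58/0.45 = 1.2889.
Prior odds = 2.0120/1.2889 = 1.5610, so P(S) = 1.5610/(1+1.5610) ≈ 0.61.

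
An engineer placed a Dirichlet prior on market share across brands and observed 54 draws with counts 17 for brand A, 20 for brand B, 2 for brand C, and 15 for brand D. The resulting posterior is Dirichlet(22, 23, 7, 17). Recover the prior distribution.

Dirichlet(5, 3, 5, 2)

For a Dirichlet(α) prior with multinomial counts c, the posterior is Dirichlet(α + c) componentwise.
Subtract each count from the matching posterior parameter: 22−17=5, 23−20=3, 7−2=5, 17−15=2.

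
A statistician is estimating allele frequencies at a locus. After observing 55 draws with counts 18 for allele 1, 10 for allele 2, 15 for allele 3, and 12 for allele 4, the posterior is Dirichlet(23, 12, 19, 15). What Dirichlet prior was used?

Dirichlet(5, 2, 4, 3)

For a Dirichlet(α) prior with multinomial counts c, the posterior is Dirichlet(α + c) componentwise.
Subtract each count from the matching posterior parameter: 23−18=5, 12−10=2, 19−15=4, 15−12=3.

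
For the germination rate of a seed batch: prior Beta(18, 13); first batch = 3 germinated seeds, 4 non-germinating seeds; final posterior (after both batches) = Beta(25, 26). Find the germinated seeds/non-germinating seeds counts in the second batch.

4 germinated seeds and 9 non-germinating seeds

Sequential conjugate updates are equivalent to a single update on the pooled data, so total successes = posterior α − prior α and total failures = posterior β − prior β.
Total across both batches: 25−18=7 germinated seeds, 26−13=13 non-germinating seeds.
Subtract the first batch: 7−3=4 germinated seeds and 13−4=9 non-germinating seeds.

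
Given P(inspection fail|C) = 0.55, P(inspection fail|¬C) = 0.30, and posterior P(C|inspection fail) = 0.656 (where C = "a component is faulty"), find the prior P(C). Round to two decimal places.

P(C) = 0.51

Bayes' rule in odds form gives O(C|E) = O(C)·[P(E|C)/P(E|¬C)], hence O(C) = O(C|E)/LR.
Posterior odds = 0.656/(1−0.656) = 1.9070. LR = 0.55/0.30 = 1.8333.
Prior odds = 1.9070/1.8333 = 1.0402, so P(C) = 1.0402/(1+1.0402) ≈ 0.51.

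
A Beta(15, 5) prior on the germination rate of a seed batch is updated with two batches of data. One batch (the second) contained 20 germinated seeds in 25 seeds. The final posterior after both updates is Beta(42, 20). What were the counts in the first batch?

7 germinated seeds and 10 non-germinating seeds

Sequential conjugate updates are equivalent to a single update on the pooled data, so total successes = posterior α − prior α and total failures = posterior β − prior β.
Total across both batches: 42−15=27 germinated seeds, 20−5=15 non-germinating seeds.
Subtract the second batch: 27−20=7 germinated seeds and 15−5=10 non-germinating seeds.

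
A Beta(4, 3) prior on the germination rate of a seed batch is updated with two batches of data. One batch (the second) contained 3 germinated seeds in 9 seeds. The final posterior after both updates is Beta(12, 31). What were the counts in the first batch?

Sequential conjugate updates are equivalent to a single update on the pooled data, so total successes = posterior α − prior α and total failures = posterior β − prior β.
Total across both batches: 12−4=8 germinated seeds, 31−3=28 non-germinating seeds.
Subtract the second batch: 8−3=5 germinated seeds and 28−6=22 non-germinating seeds.

5 germinated seeds and 22 non-germinating seeds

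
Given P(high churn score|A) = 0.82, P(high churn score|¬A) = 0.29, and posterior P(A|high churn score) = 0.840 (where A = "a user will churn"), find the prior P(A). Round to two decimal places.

In odds form, posterior odds = prior odds × likelihood ratio, so prior odds = posterior odds ÷ LR.
Posterior odds = 0.840/(1−0.840) = 5.2500. LR = 0.82/0.29 = 2.8276.
Prior odds = 5.2500/2.8276 = 1.8567, so P(A) = 1.8567/(1+1.8567) ≈ 0.65.

P(A) = 0.65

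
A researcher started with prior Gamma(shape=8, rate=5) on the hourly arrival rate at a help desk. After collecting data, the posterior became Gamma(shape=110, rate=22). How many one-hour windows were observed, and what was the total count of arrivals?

Gamma–Poisson conjugacy: posterior shape = α + Σxᵢ, posterior rate = β + n.
Matching: Σxᵢ = 110 − 8 = 102 and n = 22 − 5 = 17.

n = 17 one-hour windows with total 102 arrivals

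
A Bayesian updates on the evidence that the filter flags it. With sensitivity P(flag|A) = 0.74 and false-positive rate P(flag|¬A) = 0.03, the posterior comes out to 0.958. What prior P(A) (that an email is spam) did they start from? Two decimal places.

Bayes' rule in odds form gives O(A|E) = O(A)·[P(E|A)/P(E|¬A)], hence O(A) = O(A|E)/LR.
Posterior odds = 0.958/(1−0.958) = 22.8095. LR = 0.74/0.03 = 24.6667.
Prior odds = 22.8095/24.6667 = 0.9247, so P(A) = 0.9247/(1+0.9247) ≈ 0.48.

P(A) = 0.48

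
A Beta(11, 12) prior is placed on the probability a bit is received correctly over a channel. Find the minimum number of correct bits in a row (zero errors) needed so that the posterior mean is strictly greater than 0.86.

k = 63

After k correct bits and 0 errors the posterior is Beta(11+k, 12), with mean (11+k)/(11+12+k).
Set (11+k)/(23+k) > 0.86 and solve: k > (0.86·23 − 11)/(1 − 0.86) = 62.714.
The smallest integer exceeding 62.714 is 63, and checking k=63: (74)/(86) = 0.8605 > 0.86.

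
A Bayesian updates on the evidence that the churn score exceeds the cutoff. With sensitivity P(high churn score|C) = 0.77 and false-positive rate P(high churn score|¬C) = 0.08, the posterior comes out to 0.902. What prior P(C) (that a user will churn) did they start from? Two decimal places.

Bayes' rule in odds form gives O(C|E) = O(C)·[P(E|C)/P(E|¬C)], hence O(C) = O(C|E)/LR.
Posterior odds = 0.902/(1−0.902) = 9.2041. LR = 0.77/0.08 = 9.6250.
Prior odds = 9.2041/9.6250 = 0.9563, so P(C) = 0.9563/(1+0.9563) ≈ 0.49.

P(C) = 0.49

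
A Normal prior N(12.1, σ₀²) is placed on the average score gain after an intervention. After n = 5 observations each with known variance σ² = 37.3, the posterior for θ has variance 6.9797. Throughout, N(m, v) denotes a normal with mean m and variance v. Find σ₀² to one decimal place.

σ₀² = 108.4

Posterior precision equals prior precision plus data precision: 1/σ_n² = 1/σ₀² + n/σ².
So 1/σ₀² = 1/6.9797 − 5/37.3 = 0.143273 − 0.134048 = 0.009225.
Hence σ₀² = 1/0.009225 ≈ 108.4.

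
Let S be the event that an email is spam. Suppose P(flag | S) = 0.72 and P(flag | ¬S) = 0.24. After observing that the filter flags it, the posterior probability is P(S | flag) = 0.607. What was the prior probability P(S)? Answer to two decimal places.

P(S) = 0.34

Bayes' rule in odds form gives O(S|E) = O(S)·[P(E|S)/P(E|¬S)], hence O(S) = O(S|E)/LR.
Posterior odds = 0.607/(1−0.607) = 1.5445. LR = 0.72/0.24 = 3.0000.
Prior odds = 1.5445/3.0000 = 0.5148, so P(S) = 0.5148/(1+0.5148) ≈ 0.34.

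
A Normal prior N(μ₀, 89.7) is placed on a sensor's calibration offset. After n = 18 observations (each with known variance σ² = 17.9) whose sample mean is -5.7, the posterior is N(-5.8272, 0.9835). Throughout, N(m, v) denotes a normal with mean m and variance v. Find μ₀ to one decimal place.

With known observation variance, the Normal–Normal posterior has precision τ_n = τ₀ + n/σ² and mean μ_n = (τ₀μ₀ + (n/σ²)x̄)/τ_n.
Here τ₀ = 1/89.7 = 0.011148 and τ_data = 18/17.9 = 1.005587, so τ_n = 1.016735.
Rearranging for μ₀: μ₀ = (μ_n·τ_n − τ_data·x̄)/τ₀ = (-5.8272·1.016735 − 1.005587·-5.7) / 0.011148 = -0.192872/0.011148 ≈ -17.3.

μ₀ = -17.3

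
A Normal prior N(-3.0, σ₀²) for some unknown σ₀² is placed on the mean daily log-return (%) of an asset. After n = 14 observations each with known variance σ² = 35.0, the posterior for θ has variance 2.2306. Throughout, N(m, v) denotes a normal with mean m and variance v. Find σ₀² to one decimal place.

σ₀² = 20.7

For the Normal–Normal model with known σ², precisions add: τ_n = τ₀ + n/σ².
So 1/σ₀² = 1/2.2306 − 14/35.0 = 0.448310 − 0.400000 = 0.048310.
Hence σ₀² = 1/0.048310 ≈ 20.7.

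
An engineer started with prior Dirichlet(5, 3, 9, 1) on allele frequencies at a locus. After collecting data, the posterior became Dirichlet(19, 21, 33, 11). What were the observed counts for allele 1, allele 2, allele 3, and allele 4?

counts (14, 18, 24, 10)

For a Dirichlet(α) prior with multinomial counts c, the posterior is Dirichlet(α + c) componentwise.
Counts are posterior − prior componentwise: 19−5=14, 21−3=18, 33−9=24, 11−1=10.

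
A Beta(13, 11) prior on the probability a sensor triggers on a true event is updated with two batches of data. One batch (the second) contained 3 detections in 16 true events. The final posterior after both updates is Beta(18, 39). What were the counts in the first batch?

2 detections and 15 misses

Because Beta–binomial updating is additive in the counts, the combined data contributed (α_post−α_prior, β_post−β_prior) successes and failures.
Total across both batches: 18−13=5 detections, 39−11=28 misses.
Subtract the second batch: 5−3=2 detections and 28−13=15 misses.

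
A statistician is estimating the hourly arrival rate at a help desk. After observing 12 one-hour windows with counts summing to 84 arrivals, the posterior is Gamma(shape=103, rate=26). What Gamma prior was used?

A Gamma(α, β) prior (rate parametrization) on a Poisson rate with n observations summing to S gives posterior Gamma(α+S, β+n).
So α = 103 − 84 = 19 and β = 26 − 12 = 14.

Gamma(shape=19, rate=14)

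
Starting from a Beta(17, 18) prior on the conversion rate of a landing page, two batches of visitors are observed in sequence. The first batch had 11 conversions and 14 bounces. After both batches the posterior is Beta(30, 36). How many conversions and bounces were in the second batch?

2 conversions and 4 bounces

Sequential conjugate updates are equivalent to a single update on the pooled data, so total successes = posterior α − prior α and total failures = posterior β − prior β.
Total across both batches: 30−17=13 conversions, 36−18=18 bounces.
Subtract the first batch: 13−11=2 conversions and 18−14=4 bounces.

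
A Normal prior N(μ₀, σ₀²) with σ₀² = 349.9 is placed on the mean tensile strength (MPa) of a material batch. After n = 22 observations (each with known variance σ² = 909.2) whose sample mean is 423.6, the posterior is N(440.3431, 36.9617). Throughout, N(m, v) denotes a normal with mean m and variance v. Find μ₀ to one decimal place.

μ₀ = 582.1

The posterior mean is a precision-weighted average: μ_n = (τ₀μ₀ + τ_data·x̄)/(τ₀+τ_data), with τ₀=1/σ₀² and τ_data=n/σ².
Here τ₀ = 1/349.9 = 0.002858 and τ_data = 22/909.2 = 0.024197, so τ_n = 0.027055.
Rearranging for μ₀: μ₀ = (μ_n·τ_n − τ_data·x̄)/τ₀ = (440.3431·0.027055 − 0.024197·423.6) / 0.002858 = 1.663633/0.002858 ≈ 582.1.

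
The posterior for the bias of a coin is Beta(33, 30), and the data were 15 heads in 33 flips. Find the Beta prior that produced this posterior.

Beta(18, 12)

Beta is conjugate to the binomial likelihood: posterior = Beta(a+s, b+f).
So a = 33 − 15 = 18 and b = 30 − 18 = 12.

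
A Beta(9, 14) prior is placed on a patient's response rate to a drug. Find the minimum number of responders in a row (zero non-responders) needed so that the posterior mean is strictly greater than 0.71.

k = 26

After k responders and 0 non-responders the posterior is Beta(9+k, 14), with mean (9+k)/(9+14+k).
Set (9+k)/(23+k) > 0.71 and solve: k > (0.71·23 − 9)/(1 − 0.71) = 25.276.
The smallest integer exceeding 25.276 is 26.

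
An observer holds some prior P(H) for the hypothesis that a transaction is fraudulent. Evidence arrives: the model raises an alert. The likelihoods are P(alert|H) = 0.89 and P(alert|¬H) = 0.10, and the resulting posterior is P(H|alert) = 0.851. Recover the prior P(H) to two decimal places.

P(H) = 0.39

Bayes' rule in odds form gives O(H|E) = O(H)·[P(E|H)/P(E|¬H)], hence O(H) = O(H|E)/LR.
Posterior odds = 0.851/(1−0.851) = 5.7114. LR = 0.89/0.10 = 8.9000.
Prior odds = 5.7114/8.9000 = 0.6417, so P(H) = 0.6417/(1+0.6417) ≈ 0.39.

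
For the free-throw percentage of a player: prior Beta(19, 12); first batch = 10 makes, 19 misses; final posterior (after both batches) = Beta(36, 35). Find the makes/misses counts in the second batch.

Because Beta–binomial updating is additive in the counts, the combined data contributed (α_post−α_prior, β_post−β_prior) successes and failures.
Total across both batches: 36−19=17 makes, 35−12=23 misses.
Subtract the first batch: 17−10=7 makes and 23−19=4 misses.

7 makes and 4 misses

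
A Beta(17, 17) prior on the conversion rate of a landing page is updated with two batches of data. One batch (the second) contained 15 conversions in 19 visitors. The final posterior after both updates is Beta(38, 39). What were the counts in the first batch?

Sequential conjugate updates are equivalent to a single update on the pooled data, so total successes = posterior α − prior α and total failures = posterior β − prior β.
Total across both batches: 38−17=21 conversions, 39−17=22 bounces.
Subtract the second batch: 21−15=6 conversions and 22−4=18 bounces.

6 conversions and 18 bounces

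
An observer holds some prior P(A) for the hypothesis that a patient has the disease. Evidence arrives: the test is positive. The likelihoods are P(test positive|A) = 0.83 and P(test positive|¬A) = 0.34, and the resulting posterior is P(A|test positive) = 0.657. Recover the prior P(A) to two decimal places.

Bayes' rule in odds form gives O(A|E) = O(A)·[P(E|A)/P(E|¬A)], hence O(A) = O(A|E)/LR.
Posterior odds = 0.657/(1−0.657) = 1.9155. LR = 0.83/0.34 = 2.4412.
Prior odds = 1.9155/2.4412 = 0.7847, so P(A) = 0.7847/(1+0.7847) ≈ 0.44.

P(A) = 0.44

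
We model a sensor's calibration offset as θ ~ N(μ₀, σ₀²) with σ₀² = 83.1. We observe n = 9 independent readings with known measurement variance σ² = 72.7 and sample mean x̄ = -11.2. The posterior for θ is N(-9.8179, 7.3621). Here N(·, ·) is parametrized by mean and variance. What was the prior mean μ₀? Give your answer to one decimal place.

The posterior mean is a precision-weighted average: μ_n = (τ₀μ₀ + τ_data·x̄)/(τ₀+τ_data), with τ₀=1/σ₀² and τ_data=n/σ².
Here τ₀ = 1/83.1 = 0.012034 and τ_data = 9/72.7 = 0.123796, so τ_n = 0.135830.
Rearranging for μ₀: μ₀ = (μ_n·τ_n − τ_data·x̄)/τ₀ = (-9.8179·0.135830 − 0.123796·-11.2) / 0.012034 = 0.052950/0.012034 ≈ 4.4.

μ₀ = 4.4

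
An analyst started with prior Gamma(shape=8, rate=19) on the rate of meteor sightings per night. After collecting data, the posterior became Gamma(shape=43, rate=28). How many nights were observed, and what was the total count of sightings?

Gamma–Poisson conjugacy: posterior shape = α + Σxᵢ, posterior rate = β + n.
Matching: Σxᵢ = 43 − 8 = 35 and n = 28 − 19 = 9.

n = 9 nights with total 35 sightings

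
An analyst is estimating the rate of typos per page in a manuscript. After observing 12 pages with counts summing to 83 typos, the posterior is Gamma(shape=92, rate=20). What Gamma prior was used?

A Gamma(α, β) prior (rate parametrization) on a Poisson rate with n observations summing to S gives posterior Gamma(α+S, β+n).
So α = 92 − 83 = 9 and β = 20 − 12 = 8.

Gamma(shape=9, rate=8)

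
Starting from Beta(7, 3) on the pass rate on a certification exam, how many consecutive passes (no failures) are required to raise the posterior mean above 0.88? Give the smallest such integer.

k = 16

After k passes and 0 failures the posterior is Beta(7+k, 3), with mean (7+k)/(7+3+k).
Set (7+k)/(10+k) > 0.88 and solve: k > (0.88·10 − 7)/(1 − 0.88) = 15.000.
The smallest integer exceeding 15.000 is 16.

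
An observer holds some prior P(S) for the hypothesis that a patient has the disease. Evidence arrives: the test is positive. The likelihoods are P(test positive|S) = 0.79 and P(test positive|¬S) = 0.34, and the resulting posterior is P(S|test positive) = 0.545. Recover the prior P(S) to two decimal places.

In odds form, posterior odds = prior odds × likelihood ratio, so prior odds = posterior odds ÷ LR.
Posterior odds = 0.545/(1−0.545) = 1.1978. LR = 0.79/0.34 = 2.3235.
Prior odds = 1.1978/2.3235 = 0.5155, so P(S) = 0.5155/(1+0.5155) ≈ 0.34.

P(S) = 0.34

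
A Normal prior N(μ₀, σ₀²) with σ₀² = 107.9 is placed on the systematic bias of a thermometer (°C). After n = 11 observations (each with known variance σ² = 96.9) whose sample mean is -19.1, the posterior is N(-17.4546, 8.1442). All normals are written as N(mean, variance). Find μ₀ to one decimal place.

The posterior mean is a precision-weighted average: μ_n = (τ₀μ₀ + τ_data·x̄)/(τ₀+τ_data), with τ₀=1/σ₀² and τ_data=n/σ².
Here τ₀ = 1/107.9 = 0.009268 and τ_data = 11/96.9 = 0.113519, so τ_n = 0.122787.
Rearranging for μ₀: μ₀ = (μ_n·τ_n − τ_data·x̄)/τ₀ = (-17.4546·0.122787 − 0.113519·-19.1) / 0.009268 = 0.025015/0.009268 ≈ 2.7.

μ₀ = 2.7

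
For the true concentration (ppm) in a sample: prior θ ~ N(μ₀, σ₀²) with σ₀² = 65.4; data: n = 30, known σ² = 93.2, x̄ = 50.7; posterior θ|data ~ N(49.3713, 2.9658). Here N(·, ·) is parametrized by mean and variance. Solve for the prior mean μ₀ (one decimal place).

μ₀ = 21.4

The posterior mean is a precision-weighted average: μ_n = (τ₀μ₀ + τ_data·x̄)/(τ₀+τ_data), with τ₀=1/σ₀² and τ_data=n/σ².
Here τ₀ = 1/65.4 = 0.015291 and τ_data = 30/93.2 = 0.321888, so τ_n = 0.337179.
Rearranging for μ₀: μ₀ = (μ_n·τ_n − τ_data·x̄)/τ₀ = (49.3713·0.337179 − 0.321888·50.7) / 0.015291 = 0.327244/0.015291 ≈ 21.4.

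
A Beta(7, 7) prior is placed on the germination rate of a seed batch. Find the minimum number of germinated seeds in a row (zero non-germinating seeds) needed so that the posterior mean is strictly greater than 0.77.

After k germinated seeds and 0 non-germinating seeds the posterior is Beta(7+k, 7), with mean (7+k)/(7+7+k).
Set (7+k)/(14+k) > 0.77 and solve: k > (0.77·14 − 7)/(1 − 0.77) = 16.435.
The smallest integer exceeding 16.435 is 17, and checking k=17: (24)/(31) = 0.7742 > 0.77.

k = 17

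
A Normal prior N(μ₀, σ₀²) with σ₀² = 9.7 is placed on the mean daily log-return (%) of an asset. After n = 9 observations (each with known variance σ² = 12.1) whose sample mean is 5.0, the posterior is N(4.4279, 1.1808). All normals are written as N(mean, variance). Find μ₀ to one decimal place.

μ₀ = 0.3

The posterior mean is a precision-weighted average: μ_n = (τ₀μ₀ + τ_data·x̄)/(τ₀+τ_data), with τ₀=1/σ₀² and τ_data=n/σ².
Here τ₀ = 1/9.7 = 0.103093 and τ_data = 9/12.1 = 0.743802, so τ_n = 0.846895.
Rearranging for μ₀: μ₀ = (μ_n·τ_n − τ_data·x̄)/τ₀ = (4.4279·0.846895 − 0.743802·5.0) / 0.103093 = 0.030956/0.103093 ≈ 0.3.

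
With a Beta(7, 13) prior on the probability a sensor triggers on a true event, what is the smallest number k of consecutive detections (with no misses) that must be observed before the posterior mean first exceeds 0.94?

After k detections and 0 misses the posterior is Beta(7+k, 13), with mean (7+k)/(7+13+k).
Set (7+k)/(20+k) > 0.94 and solve: k > (0.94·20 − 7)/(1 − 0.94) = 196.667.
The smallest integer exceeding 196.667 is 197, and checking k=197: (204)/(217) = 0.9401 > 0.94.

k = 197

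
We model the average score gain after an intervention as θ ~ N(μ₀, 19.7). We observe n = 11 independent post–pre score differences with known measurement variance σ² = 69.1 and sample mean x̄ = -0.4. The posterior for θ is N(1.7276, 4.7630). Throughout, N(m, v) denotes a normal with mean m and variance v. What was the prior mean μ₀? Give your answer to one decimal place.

μ₀ = 8.4

With known observation variance, the Normal–Normal posterior has precision τ_n = τ₀ + n/σ² and mean μ_n = (τ₀μ₀ + (n/σ²)x̄)/τ_n.
Here τ₀ = 1/19.7 = 0.050761 and τ_data = 11/69.1 = 0.159190, so τ_n = 0.209951.
Rearranging for μ₀: μ₀ = (μ_n·τ_n − τ_data·x̄)/τ₀ = (1.7276·0.209951 − 0.159190·-0.4) / 0.050761 = 0.426387/0.050761 ≈ 8.4.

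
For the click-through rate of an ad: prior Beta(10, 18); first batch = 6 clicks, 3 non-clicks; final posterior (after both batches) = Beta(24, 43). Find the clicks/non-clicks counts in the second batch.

Sequential conjugate updates are equivalent to a single update on the pooled data, so total successes = posterior α − prior α and total failures = posterior β − prior β.
Total across both batches: 24−10=14 clicks, 43−18=25 non-clicks.
Subtract the first batch: 14−6=8 clicks and 25−3=22 non-clicks.

8 clicks and 22 non-clicks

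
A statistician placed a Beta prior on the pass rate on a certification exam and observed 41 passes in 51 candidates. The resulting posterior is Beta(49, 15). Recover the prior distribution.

Beta(8, 5)

Under Beta–binomial conjugacy the posterior parameters are (a+s, b+f).
So a = 49 − 41 = 8 and b = 15 − 10 = 5.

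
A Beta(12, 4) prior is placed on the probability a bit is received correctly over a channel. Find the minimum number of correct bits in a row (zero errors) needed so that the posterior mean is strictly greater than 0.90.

After k correct bits and 0 errors the posterior is Beta(12+k, 4), with mean (12+k)/(12+4+k).
Set (12+k)/(16+k) > 0.90 and solve: k > (0.90·16 − 12)/(1 − 0.90) = 24.000.
The smallest integer exceeding 24.000 is 25.

k = 25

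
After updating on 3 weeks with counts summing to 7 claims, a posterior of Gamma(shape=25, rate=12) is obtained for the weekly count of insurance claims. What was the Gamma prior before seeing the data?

Gamma–Poisson conjugacy: posterior shape = α + Σxᵢ, posterior rate = β + n.
So α = 25 − 7 = 18 and β = 12 − 3 = 9.

Gamma(shape=18, rate=9)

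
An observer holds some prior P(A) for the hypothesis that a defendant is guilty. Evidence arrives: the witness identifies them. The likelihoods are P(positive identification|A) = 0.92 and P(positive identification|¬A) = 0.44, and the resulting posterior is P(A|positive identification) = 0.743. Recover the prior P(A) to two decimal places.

P(A) = 0.58

In odds form, posterior odds = prior odds × likelihood ratio, so prior odds = posterior odds ÷ LR.
Posterior odds = 0.743/(1−0.743) = 2.8911. LR = 0.92/0.44 = 2.0909.
Prior odds = 2.8911/2.0909 = 1.3827, so P(A) = 1.3827/(1+1.3827) ≈ 0.58.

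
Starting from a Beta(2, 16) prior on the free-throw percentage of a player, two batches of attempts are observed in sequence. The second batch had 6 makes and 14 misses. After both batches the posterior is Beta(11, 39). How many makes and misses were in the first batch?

3 makes and 9 misses

Sequential conjugate updates are equivalent to a single update on the pooled data, so total successes = posterior α − prior α and total failures = posterior β − prior β.
Total across both batches: 11−2=9 makes, 39−16=23 misses.
Subtract the second batch: 9−6=3 makes and 23−14=9 misses.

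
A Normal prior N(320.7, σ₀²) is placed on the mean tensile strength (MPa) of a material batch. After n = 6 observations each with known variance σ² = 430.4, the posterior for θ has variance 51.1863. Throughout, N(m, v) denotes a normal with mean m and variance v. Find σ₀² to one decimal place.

For the Normal–Normal model with known σ², precisions add: τ_n = τ₀ + n/σ².
So 1/σ₀² = 1/51.1863 − 6/430.4 = 0.019536 − 0.013941 = 0.005595.
Hence σ₀² = 1/0.005595 ≈ 178.7.

σ₀² = 178.7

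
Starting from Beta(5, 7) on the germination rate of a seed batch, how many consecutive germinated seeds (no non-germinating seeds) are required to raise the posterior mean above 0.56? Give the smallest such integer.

k = 4

After k germinated seeds and 0 non-germinating seeds the posterior is Beta(5+k, 7), with mean (5+k)/(5+7+k).
Set (5+k)/(12+k) > 0.56 and solve: k > (0.56·12 − 5)/(1 − 0.56) = 3.909.
The smallest integer exceeding 3.909 is 4.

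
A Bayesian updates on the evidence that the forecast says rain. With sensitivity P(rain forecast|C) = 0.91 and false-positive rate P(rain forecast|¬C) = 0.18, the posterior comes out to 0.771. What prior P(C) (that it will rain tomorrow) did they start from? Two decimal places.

Bayes' rule in odds form gives O(C|E) = O(C)·[P(E|C)/P(E|¬C)], hence O(C) = O(C|E)/LR.
Posterior odds = 0.771/(1−0.771) = 3.3668. LR = 0.91/0.18 = 5.0556.
Prior odds = 3.3668/5.0556 = 0.6660, so P(C) = 0.6660/(1+0.6660) ≈ 0.40.

P(C) = 0.40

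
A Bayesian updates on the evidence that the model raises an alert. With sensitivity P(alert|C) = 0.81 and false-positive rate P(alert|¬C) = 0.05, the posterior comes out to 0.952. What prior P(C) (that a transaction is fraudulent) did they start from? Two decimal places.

P(C) = 0.55

In odds form, posterior odds = prior odds × likelihood ratio, so prior odds = posterior odds ÷ LR.
Posterior odds = 0.952/(1−0.952) = 19.8333. LR = 0.81/0.05 = 16.2000.
Prior odds = 19.8333/16.2000 = 1.2243, so P(C) = 1.2243/(1+1.2243) ≈ 0.55.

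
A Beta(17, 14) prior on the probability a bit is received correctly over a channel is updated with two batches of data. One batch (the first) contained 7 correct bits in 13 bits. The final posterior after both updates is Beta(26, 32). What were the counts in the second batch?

Sequential conjugate updates are equivalent to a single update on the pooled data, so total successes = posterior α − prior α and total failures = posterior β − prior β.
Total across both batches: 26−17=9 correct bits, 32−14=18 errors.
Subtract the first batch: 9−7=2 correct bits and 18−6=12 errors.

2 correct bits and 12 errors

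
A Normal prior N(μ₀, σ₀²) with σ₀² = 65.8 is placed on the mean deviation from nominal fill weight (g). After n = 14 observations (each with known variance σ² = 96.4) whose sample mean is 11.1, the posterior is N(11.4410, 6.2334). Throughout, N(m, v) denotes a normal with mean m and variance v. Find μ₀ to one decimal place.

The posterior mean is a precision-weighted average: μ_n = (τ₀μ₀ + τ_data·x̄)/(τ₀+τ_data), with τ₀=1/σ₀² and τ_data=n/σ².
Here τ₀ = 1/65.8 = 0.015198 and τ_data = 14/96.4 = 0.145228, so τ_n = 0.160426.
Rearranging for μ₀: μ₀ = (μ_n·τ_n − τ_data·x̄)/τ₀ = (11.4410·0.160426 − 0.145228·11.1) / 0.015198 = 0.223403/0.015198 ≈ 14.7.

μ₀ = 14.7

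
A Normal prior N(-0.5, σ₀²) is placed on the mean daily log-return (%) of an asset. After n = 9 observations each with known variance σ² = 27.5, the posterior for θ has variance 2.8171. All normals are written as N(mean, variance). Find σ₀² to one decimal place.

σ₀² = 36.1

Posterior precision equals prior precision plus data precision: 1/σ_n² = 1/σ₀² + n/σ².
So 1/σ₀² = 1/2.8171 − 9/27.5 = 0.354975 − 0.327273 = 0.027702.
Hence σ₀² = 1/0.027702 ≈ 36.1.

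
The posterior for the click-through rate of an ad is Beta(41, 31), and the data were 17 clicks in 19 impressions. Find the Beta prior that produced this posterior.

Beta(24, 29)

Under Beta–binomial conjugacy the posterior parameters are (a+s, b+f).
Subtract the data counts: 41−17=24, 31−2=29.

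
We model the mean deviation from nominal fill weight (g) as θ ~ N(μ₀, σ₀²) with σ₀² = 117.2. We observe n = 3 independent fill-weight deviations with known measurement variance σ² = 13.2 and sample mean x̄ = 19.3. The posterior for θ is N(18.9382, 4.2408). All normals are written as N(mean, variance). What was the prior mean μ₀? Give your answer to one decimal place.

The posterior mean is a precision-weighted average: μ_n = (τ₀μ₀ + τ_data·x̄)/(τ₀+τ_data), with τ₀=1/σ₀² and τ_data=n/σ².
Here τ₀ = 1/117.2 = 0.008532 and τ_data = 3/13.2 = 0.227273, so τ_n = 0.235805.
Rearranging for μ₀: μ₀ = (μ_n·τ_n − τ_data·x̄)/τ₀ = (18.9382·0.235805 − 0.227273·19.3) / 0.008532 = 0.079353/0.008532 ≈ 9.3.

μ₀ = 9.3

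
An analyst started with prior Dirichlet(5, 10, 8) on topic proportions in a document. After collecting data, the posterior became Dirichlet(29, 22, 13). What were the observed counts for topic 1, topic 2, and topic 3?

counts (24, 12, 5)

For a Dirichlet(α) prior with multinomial counts c, the posterior is Dirichlet(α + c) componentwise.
Counts are posterior − prior componentwise: 29−5=24, 22−10=12, 13−8=5.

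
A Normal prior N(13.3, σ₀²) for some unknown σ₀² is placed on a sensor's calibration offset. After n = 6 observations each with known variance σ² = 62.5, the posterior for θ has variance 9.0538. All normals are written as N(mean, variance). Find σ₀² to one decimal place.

σ₀² = 69.2

Posterior precision equals prior precision plus data precision: 1/σ_n² = 1/σ₀² + n/σ².
So 1/σ₀² = 1/9.0538 − 6/62.5 = 0.110451 − 0.096000 = 0.014451.
Hence σ₀² = 1/0.014451 ≈ 69.2.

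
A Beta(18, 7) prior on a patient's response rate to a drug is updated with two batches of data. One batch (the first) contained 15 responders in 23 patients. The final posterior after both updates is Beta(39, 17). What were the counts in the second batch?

Because Beta–binomial updating is additive in the counts, the combined data contributed (α_post−α_prior, β_post−β_prior) successes and failures.
Total across both batches: 39−18=21 responders, 17−7=10 non-responders.
Subtract the first batch: 21−15=6 responders and 10−8=2 non-responders.

6 responders and 2 non-responders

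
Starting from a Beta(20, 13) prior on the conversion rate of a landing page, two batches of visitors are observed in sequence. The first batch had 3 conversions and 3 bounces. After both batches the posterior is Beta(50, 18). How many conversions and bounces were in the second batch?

Because Beta–binomial updating is additive in the counts, the combined data contributed (α_post−α_prior, β_post−β_prior) successes and failures.
Total across both batches: 50−20=30 conversions, 18−13=5 bounces.
Subtract the first batch: 30−3=27 conversions and 5−3=2 bounces.

27 conversions and 2 bounces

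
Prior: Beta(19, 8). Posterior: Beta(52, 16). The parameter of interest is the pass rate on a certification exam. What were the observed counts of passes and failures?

Under Beta–binomial conjugacy the posterior parameters are (a+s, b+f).
So s = 52 − 19 = 33 and f = 16 − 8 = 8.

33 passes and 8 failures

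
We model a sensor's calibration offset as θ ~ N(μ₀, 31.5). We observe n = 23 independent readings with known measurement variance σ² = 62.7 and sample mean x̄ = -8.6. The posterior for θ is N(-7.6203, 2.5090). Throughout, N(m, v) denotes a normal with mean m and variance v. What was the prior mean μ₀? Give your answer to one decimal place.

μ₀ = 3.7

The posterior mean is a precision-weighted average: μ_n = (τ₀μ₀ + τ_data·x̄)/(τ₀+τ_data), with τ₀=1/σ₀² and τ_data=n/σ².
Here τ₀ = 1/31.5 = 0.031746 and τ_data = 23/62.7 = 0.366826, so τ_n = 0.398572.
Rearranging for μ₀: μ₀ = (μ_n·τ_n − τ_data·x̄)/τ₀ = (-7.6203·0.398572 − 0.366826·-8.6) / 0.031746 = 0.117465/0.031746 ≈ 3.7.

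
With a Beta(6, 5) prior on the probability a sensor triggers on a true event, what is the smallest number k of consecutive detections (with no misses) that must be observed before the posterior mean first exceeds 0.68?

k = 5

After k detections and 0 misses the posterior is Beta(6+k, 5), with mean (6+k)/(6+5+k).
Set (6+k)/(11+k) > 0.68 and solve: k > (0.68·11 − 6)/(1 − 0.68) = 4.625.
The smallest integer exceeding 4.625 is 5.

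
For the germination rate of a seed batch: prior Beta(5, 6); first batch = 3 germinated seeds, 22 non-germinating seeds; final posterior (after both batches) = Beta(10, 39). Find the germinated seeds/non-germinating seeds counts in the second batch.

2 germinated seeds and 11 non-germinating seeds

Because Beta–binomial updating is additive in the counts, the combined data contributed (α_post−α_prior, β_post−β_prior) successes and failures.
Total across both batches: 10−5=5 germinated seeds, 39−6=33 non-germinating seeds.
Subtract the first batch: 5−3=2 germinated seeds and 33−22=11 non-germinating seeds.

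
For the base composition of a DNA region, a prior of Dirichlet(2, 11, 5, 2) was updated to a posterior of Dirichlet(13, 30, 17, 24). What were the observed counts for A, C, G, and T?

counts (11, 19, 12, 22)

For a Dirichlet(α) prior with multinomial counts c, the posterior is Dirichlet(α + c) componentwise.
Counts are posterior − prior componentwise: 13−2=11, 30−11=19, 17−5=12, 24−2=22.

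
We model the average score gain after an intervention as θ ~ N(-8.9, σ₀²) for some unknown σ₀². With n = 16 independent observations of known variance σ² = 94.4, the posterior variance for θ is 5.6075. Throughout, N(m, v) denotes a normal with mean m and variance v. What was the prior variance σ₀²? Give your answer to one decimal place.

σ₀² = 113.1

For the Normal–Normal model with known σ², precisions add: τ_n = τ₀ + n/σ².
So 1/σ₀² = 1/5.6075 − 16/94.4 = 0.178333 − 0.169492 = 0.008841.
Hence σ₀² = 1/0.008841 ≈ 113.1.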